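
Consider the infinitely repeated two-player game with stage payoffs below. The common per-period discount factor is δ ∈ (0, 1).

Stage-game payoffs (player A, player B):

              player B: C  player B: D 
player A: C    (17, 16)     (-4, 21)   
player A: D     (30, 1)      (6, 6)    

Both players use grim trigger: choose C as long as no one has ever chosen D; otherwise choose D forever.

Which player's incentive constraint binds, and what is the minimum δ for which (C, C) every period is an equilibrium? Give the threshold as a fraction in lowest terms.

player A; δ ≥ 13/24

player A's threshold: (30−17)/(30−6) = 13/24.
player B's threshold: (21−16)/(21−6) = 1/3.
13/24 > 1/3, so player A binds and δ* = 13/24.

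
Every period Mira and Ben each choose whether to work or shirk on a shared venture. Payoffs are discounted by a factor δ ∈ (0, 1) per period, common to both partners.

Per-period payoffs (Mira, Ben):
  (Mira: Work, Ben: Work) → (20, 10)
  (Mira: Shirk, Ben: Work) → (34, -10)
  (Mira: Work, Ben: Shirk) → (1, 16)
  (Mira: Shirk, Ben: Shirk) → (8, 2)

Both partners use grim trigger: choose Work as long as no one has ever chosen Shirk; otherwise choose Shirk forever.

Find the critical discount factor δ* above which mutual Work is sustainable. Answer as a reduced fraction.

7/13

Mira: cooperation gives 20 each period; deviation gives 34 once then 8 forever.
  20/(1−δ) ≥ 34 + 8δ/(1−δ) ⇒ δ ≥ 14/26 = 7/13.
Ben: cooperation gives 10 each period; deviation gives 16 once then 2 forever.
  δ ≥ 6/14 = 3/7.
Both must hold, so the binding constraint is Mira's: δ ≥ 7/13.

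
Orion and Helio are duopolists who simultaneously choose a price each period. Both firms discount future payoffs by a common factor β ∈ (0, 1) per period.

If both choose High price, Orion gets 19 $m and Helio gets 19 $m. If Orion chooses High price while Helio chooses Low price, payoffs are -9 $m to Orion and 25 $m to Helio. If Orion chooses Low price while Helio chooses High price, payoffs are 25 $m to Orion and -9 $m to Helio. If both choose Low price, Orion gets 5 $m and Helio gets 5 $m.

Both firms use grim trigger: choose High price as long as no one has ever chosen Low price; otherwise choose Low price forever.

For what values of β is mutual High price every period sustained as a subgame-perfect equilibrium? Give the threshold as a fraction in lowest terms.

One-period gain from deviating is 25 − 19 = 6. The loss is 19 − 5 = 14 in every subsequent period, with present value 14·β/(1−β).
Deviation is unprofitable when 14·β/(1−β) ≥ 6, i.e. β/(1−β) ≥ 3/7.
Equivalently β ≥ 6/(6+14) = 3/10.

3/10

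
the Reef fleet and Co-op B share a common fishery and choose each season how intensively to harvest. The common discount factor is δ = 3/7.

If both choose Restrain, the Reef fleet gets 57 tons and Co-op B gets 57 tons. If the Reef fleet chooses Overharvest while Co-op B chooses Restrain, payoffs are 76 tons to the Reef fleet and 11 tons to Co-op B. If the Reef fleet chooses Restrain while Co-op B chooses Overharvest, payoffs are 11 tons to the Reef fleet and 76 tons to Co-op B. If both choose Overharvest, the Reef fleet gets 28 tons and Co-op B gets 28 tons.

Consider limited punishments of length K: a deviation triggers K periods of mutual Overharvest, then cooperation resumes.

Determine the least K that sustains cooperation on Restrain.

3

No profitable deviation requires (57−28)(δ+…+δ^K) ≥ 76−57, i.e. δ+…+δ^K ≥ 19/29 ≈ 0.6552.
With δ = 3/7, the partial sums are K=1: 0.4286, K=2: 0.6122, K=3: 0.6910.
K = 3 is the first length at which the sum reaches 0.6552.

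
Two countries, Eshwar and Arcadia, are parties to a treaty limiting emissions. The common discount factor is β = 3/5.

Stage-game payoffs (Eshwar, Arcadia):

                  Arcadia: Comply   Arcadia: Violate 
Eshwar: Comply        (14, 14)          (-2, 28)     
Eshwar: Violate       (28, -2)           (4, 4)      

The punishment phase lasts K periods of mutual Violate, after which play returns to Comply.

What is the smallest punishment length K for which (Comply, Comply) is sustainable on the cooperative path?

IC: β(1−β^K)/(1−β) ≥ (28−14)/(14−4) = 7/5.
With β = 3/5: need 1 − β^K ≥ 7/5·(1−3/5)/(3/5), i.e. β^K ≤ 0.0667.
Since (3/5)^5 = 0.0778 and (3/5)^6 = 0.0467, the smallest such K is 6.

6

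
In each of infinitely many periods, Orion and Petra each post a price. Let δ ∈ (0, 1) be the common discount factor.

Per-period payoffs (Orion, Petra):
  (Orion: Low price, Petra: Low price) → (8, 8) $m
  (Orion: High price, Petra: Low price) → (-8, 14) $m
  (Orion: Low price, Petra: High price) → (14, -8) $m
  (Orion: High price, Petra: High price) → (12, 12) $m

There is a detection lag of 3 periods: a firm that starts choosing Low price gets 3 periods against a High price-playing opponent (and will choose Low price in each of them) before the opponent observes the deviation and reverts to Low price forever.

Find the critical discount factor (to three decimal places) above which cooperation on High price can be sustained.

0.693

A deviator earns 14 for 3 periods, then 8 forever; cooperating earns 12 forever. Multiplying the IC by (1−δ):
12 ≥ 14(1−δ^3) + 8δ^3, so 6·δ^3 ≥ 2 and δ^3 ≥ 1/3.
δ ≥ (1/3)^(1/3) ≈ 0.693.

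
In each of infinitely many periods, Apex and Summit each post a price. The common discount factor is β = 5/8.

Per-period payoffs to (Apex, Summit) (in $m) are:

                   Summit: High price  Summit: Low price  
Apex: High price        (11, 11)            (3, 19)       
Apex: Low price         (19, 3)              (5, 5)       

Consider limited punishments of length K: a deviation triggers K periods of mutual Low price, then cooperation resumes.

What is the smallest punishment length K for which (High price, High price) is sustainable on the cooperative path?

4

IC: β(1−β^K)/(1−β) ≥ (19−11)/(11−5) = 4/3.
With β = 5/8: need 1 − β^K ≥ 4/3·(1−5/8)/(5/8), i.e. β^K ≤ 0.2000.
Since (5/8)^3 = 0.2441 and (5/8)^4 = 0.1526, the smallest such K is 4.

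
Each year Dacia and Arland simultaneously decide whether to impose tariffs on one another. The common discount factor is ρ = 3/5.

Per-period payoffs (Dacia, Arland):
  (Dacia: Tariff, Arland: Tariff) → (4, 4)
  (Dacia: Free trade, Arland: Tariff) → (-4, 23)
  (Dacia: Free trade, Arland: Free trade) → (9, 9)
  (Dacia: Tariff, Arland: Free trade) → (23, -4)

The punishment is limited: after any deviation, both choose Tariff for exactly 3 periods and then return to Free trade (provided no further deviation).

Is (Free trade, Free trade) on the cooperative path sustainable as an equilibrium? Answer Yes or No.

No

IC: ρ+…+ρ^3 ≥ (23−9)/(9−4) = 14/5.
At ρ = 3/5: partial sum = 1.1760 < 2.8000. Cooperation not sustainable.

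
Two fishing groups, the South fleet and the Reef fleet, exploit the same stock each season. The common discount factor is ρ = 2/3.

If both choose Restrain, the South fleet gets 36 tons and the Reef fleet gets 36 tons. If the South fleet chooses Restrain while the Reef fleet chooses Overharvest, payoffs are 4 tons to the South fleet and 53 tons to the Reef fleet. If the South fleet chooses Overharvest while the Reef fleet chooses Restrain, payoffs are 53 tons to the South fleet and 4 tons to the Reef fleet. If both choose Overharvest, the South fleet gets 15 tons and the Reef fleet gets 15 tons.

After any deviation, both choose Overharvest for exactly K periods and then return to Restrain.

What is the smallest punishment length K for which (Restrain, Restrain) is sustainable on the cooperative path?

Need Σ_{k=1}^{K} ρ^k ≥ (53−36)/(36−15) = 0.8095 at ρ = 2/3.
At K = 1 the sum is 0.6667 < 0.8095; at K = 2 it is 1.1111 ≥ 0.8095.
So the minimum punishment length is K = 2.

2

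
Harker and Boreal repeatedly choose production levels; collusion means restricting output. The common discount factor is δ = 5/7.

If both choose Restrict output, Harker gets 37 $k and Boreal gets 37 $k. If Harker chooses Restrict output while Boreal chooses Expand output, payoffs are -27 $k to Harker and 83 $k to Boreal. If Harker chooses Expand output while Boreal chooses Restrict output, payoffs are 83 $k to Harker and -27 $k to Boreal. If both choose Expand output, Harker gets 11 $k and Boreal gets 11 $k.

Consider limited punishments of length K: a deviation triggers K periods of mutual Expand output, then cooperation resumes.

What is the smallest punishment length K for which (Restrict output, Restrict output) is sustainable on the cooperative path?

4

IC: δ(1−δ^K)/(1−δ) ≥ (83−37)/(37−11) = 23/13.
With δ = 5/7: need 1 − δ^K ≥ 23/13·(1−5/7)/(5/7), i.e. δ^K ≤ 0.2923.
Since (5/7)^3 = 0.3644 and (5/7)^4 = 0.2603, the smallest such K is 4.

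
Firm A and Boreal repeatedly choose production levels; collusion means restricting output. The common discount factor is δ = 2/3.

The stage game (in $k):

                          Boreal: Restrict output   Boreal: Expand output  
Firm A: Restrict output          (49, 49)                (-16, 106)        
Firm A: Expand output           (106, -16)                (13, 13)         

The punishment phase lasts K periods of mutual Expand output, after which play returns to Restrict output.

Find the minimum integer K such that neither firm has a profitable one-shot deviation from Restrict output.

No profitable deviation requires (49−13)(δ+…+δ^K) ≥ 106−49, i.e. δ+…+δ^K ≥ 19/12 ≈ 1.5833.
With δ = 2/3, the partial sums are K=1: 0.6667, K=2: 1.1111, K=3: 1.4074, K=4: 1.6049.
K = 4 is the first length at which the sum reaches 1.5833.

4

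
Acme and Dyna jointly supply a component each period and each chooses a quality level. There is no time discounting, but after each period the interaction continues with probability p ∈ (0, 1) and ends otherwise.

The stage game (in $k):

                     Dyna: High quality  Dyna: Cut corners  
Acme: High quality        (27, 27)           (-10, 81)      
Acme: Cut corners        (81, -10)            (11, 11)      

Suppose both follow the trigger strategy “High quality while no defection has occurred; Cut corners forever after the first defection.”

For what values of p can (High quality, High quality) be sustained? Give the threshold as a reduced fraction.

Expected cooperation value is 27 + p·27 + p²·27 + … = 27/(1−p); deviation gives 81 + p·11/(1−p).
27 ≥ 81(1−p) + 11p ⇒ 70p ≥ 54 ⇒ p ≥ 54/70 = 27/35.

27/35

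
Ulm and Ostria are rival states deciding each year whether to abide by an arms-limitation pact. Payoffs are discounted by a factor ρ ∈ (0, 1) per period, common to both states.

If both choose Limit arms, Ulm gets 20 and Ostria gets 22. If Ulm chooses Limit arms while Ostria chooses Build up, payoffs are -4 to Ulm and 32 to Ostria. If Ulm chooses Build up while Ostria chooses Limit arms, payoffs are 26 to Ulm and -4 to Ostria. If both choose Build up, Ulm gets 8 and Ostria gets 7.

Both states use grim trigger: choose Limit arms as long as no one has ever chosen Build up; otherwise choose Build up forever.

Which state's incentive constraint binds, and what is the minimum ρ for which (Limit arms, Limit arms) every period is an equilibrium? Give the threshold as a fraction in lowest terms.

Ostria; ρ ≥ 2/5

For Ulm: deviation gain 26−20 = 6, per-period punishment loss 20−8 = 12. IC gives ρ ≥ 6/18 = 1/3.
For Ostria: gain 10, loss 15 per period, so ρ ≥ 10/25 = 2/5.
The tighter constraint is Ostria's, so cooperation needs ρ ≥ 2/5.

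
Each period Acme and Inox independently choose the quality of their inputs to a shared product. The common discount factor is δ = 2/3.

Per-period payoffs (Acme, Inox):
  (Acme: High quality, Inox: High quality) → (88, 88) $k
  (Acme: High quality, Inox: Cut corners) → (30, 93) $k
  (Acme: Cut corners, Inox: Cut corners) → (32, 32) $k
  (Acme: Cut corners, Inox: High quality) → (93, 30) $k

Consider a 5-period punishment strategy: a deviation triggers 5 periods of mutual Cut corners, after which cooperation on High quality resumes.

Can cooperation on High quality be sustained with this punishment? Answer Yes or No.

Comparing payoff streams over the 6 periods until play realigns: cooperate → 88(1+δ+…+δ^5); deviate → 93 + 32(δ+…+δ^5).
Cooperation is sustained iff (88−32)(δ+…+δ^5) ≥ 93−88.
δ+…+δ^5 = 2/3·(1−(2/3)^5)/(1−2/3) = 1.7366, and (93−88)/(88−32) = 0.0893.
1.7366 ≥ 0.0893, so cooperation is sustainable.

Yes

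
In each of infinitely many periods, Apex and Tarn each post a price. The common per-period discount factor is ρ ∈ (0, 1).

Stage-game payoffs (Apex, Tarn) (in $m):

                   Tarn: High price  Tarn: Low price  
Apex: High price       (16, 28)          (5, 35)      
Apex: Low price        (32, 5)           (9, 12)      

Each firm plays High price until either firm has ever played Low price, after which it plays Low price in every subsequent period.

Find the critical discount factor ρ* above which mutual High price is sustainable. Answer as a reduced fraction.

16/23

Apex: cooperation gives 16 each period; deviation gives 32 once then 9 forever.
  16/(1−ρ) ≥ 32 + 9ρ/(1−ρ) ⇒ ρ ≥ 16/23.
Tarn: cooperation gives 28 each period; deviation gives 35 once then 12 forever.
  ρ ≥ 7/23.
Both must hold, so the binding constraint is Apex's: ρ ≥ 16/23.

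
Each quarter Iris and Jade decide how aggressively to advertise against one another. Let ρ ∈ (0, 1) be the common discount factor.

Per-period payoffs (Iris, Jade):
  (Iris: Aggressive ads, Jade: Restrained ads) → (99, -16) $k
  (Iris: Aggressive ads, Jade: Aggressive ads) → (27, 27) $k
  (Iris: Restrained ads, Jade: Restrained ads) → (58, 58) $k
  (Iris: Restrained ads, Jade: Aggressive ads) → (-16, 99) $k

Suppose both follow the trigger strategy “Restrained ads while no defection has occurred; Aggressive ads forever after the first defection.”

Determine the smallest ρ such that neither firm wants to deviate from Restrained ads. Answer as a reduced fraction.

One-period gain from deviating is 99 − 58 = 41. The loss is 58 − 27 = 31 in every subsequent period, with present value 31·ρ/(1−ρ).
Deviation is unprofitable when 31·ρ/(1−ρ) ≥ 41, i.e. ρ/(1−ρ) ≥ 41/31.
Equivalently ρ ≥ 41/(41+31) = 41/72.

41/72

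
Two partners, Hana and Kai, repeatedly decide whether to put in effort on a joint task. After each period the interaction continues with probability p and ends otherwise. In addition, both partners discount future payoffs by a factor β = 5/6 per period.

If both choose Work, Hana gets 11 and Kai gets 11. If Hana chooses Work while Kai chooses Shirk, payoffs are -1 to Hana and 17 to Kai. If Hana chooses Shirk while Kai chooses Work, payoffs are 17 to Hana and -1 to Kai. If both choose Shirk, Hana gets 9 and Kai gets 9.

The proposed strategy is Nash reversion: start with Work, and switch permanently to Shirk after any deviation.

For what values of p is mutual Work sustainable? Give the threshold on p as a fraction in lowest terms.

With continuation probability p and discount β, the effective per-period discount factor is βp.
Grim-trigger IC: βp ≥ (17−11)/(17−9) = 3/4.
So p ≥ (3/4)/(5/6) = 9/10.

9/10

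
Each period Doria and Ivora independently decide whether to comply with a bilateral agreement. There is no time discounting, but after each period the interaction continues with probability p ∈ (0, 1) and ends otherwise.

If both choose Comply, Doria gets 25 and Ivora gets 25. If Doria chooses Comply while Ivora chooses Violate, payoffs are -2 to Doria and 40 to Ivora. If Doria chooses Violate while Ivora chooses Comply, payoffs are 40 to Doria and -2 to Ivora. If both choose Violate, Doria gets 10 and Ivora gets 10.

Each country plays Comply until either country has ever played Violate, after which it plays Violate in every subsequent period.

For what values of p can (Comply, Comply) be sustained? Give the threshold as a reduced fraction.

1/2

Expected cooperation value is 25 + p·25 + p²·25 + … = 25/(1−p); deviation gives 40 + p·10/(1−p).
25 ≥ 40(1−p) + 10p ⇒ 30p ≥ 15 ⇒ p ≥ 15/30 = 1/2.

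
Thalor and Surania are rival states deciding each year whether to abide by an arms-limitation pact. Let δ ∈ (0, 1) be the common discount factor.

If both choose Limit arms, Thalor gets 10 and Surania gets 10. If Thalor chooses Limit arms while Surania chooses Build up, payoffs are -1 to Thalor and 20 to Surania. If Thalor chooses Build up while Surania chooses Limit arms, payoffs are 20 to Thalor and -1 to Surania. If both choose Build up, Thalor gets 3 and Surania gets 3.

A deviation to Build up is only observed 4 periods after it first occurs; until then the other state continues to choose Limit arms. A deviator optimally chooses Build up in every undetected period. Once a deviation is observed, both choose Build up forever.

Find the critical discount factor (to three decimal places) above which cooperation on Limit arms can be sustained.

0.876

A deviator earns 20 for 4 periods, then 3 forever; cooperating earns 10 forever. Multiplying the IC by (1−δ):
10 ≥ 20(1−δ^4) + 3δ^4, so 17·δ^4 ≥ 10 and δ^4 ≥ 10/17.
δ ≥ (10/17)^(1/4) ≈ 0.876.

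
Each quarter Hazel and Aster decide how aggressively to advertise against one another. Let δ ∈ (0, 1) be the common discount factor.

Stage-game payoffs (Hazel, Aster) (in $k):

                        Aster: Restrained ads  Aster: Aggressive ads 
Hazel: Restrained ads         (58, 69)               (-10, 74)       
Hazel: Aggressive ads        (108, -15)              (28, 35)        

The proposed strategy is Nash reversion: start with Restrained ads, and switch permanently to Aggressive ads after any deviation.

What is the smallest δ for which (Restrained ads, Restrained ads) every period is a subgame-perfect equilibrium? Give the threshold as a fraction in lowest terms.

5/8

Hazel: cooperation gives 58 each period; deviation gives 108 once then 28 forever.
  58/(1−δ) ≥ 108 + 28δ/(1−δ) ⇒ δ ≥ 50/80 = 5/8.
Aster: cooperation gives 69 each period; deviation gives 74 once then 35 forever.
  δ ≥ 5/39.
Both must hold, so the binding constraint is Hazel's: δ ≥ 5/8.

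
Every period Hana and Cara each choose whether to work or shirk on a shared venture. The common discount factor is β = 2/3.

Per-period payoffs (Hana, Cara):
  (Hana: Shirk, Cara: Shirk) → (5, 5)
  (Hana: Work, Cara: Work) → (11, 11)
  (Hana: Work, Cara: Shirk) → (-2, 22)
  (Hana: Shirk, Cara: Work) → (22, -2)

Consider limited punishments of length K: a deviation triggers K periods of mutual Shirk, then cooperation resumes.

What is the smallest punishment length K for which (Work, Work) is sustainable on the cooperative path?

7

No profitable deviation requires (11−5)(β+…+β^K) ≥ 22−11, i.e. β+…+β^K ≥ 11/6 ≈ 1.8333.
With β = 2/3, the partial sums are K=1: 0.6667, K=2: 1.1111, …, K=5: 1.7366, K=6: 1.8244, K=7: 1.8829.
K = 7 is the first length at which the sum reaches 1.8333.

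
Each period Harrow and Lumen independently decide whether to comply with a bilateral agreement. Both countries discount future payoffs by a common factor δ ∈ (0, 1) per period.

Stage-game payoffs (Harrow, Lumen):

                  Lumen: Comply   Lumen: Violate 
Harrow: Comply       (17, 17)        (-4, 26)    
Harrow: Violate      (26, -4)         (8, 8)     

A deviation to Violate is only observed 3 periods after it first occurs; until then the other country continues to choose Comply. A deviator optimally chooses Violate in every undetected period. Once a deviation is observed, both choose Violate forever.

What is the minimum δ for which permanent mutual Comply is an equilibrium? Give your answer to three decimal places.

0.794

Deviating for the 3 undetected periods gains 26−17 = 9 per period over cooperation, then loses 17−8 = 9 per period forever once punishment starts.
Gain: 9(1 + δ + … + δ^2); loss: 9·δ^3/(1−δ).
No profitable deviation ⇔ 9(1−δ^3) ≤ 9·δ^3, i.e. δ^3 ≥ 9/(9+9) = 1/2.
Hence δ ≥ (1/2)^(1/3) ≈ 0.794.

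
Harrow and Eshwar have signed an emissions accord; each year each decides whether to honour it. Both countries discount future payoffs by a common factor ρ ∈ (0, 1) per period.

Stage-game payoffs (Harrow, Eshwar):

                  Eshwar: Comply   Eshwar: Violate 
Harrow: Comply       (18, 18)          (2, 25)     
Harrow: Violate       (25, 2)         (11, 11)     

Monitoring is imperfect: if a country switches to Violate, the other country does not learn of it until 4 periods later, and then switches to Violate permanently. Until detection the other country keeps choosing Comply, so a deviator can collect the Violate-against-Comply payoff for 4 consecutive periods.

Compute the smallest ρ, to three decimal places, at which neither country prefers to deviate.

The best deviation is to choose Violate for all 4 undetected periods, earning 25 each, then 11 forever once detected.
Deviation value: 25(1−ρ^4)/(1−ρ) + 11ρ^4/(1−ρ); cooperation value: 18/(1−ρ).
IC: 18 ≥ 25(1−ρ^4) + 11ρ^4 = 25 − 14ρ^4.
So ρ^4 ≥ 7/14 = 1/2, giving ρ ≥ (1/2)^(1/4) ≈ 0.841.

0.841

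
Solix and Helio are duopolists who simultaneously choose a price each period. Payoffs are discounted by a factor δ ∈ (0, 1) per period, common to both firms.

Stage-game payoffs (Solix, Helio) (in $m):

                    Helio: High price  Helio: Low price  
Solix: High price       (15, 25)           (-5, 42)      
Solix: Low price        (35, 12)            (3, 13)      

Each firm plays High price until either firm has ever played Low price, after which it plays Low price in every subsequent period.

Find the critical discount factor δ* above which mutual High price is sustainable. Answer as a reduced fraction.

5/8

Solix: cooperation gives 15 each period; deviation gives 35 once then 3 forever.
  15/(1−δ) ≥ 35 + 3δ/(1−δ) ⇒ δ ≥ 20/32 = 5/8.
Helio: cooperation gives 25 each period; deviation gives 42 once then 13 forever.
  δ ≥ 17/29.
Both must hold, so the binding constraint is Solix's: δ ≥ 5/8.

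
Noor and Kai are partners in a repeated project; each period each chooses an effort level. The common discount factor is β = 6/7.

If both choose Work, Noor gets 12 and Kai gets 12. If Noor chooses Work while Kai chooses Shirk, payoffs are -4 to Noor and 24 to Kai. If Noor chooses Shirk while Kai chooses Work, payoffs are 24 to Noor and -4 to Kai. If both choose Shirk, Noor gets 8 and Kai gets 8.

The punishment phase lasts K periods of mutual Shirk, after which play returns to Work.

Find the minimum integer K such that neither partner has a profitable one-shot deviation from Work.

Need Σ_{k=1}^{K} β^k ≥ (24−12)/(12−8) = 3.0000 at β = 6/7.
At K = 4 the sum is 2.7613 < 3.0000; at K = 5 it is 3.2240 ≥ 3.0000.
So the minimum punishment length is K = 5.

5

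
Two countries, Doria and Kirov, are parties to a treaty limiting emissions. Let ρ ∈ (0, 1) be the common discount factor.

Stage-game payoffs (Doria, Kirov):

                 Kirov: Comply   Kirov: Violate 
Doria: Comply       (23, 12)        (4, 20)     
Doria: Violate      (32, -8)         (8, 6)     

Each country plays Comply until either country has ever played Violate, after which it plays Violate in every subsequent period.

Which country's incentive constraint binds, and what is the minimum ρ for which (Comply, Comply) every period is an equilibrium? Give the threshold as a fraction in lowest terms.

Kirov; ρ ≥ 4/7

Doria: cooperation gives 23 each period; deviation gives 32 once then 8 forever.
  23/(1−ρ) ≥ 32 + 8ρ/(1−ρ) ⇒ ρ ≥ 9/24 = 3/8.
Kirov: cooperation gives 12 each period; deviation gives 20 once then 6 forever.
  ρ ≥ 8/14 = 4/7.
Both must hold, so the binding constraint is Kirov's: ρ ≥ 4/7.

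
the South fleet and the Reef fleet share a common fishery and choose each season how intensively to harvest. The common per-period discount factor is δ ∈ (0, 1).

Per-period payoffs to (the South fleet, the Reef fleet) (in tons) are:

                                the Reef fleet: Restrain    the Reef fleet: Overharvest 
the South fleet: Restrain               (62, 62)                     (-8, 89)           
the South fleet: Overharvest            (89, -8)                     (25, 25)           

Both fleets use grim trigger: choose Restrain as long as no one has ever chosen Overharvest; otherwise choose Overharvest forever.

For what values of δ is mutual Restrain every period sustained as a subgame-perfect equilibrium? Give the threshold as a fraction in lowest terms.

27/64

One-period gain from deviating is 89 − 62 = 27. The loss is 62 − 25 = 37 in every subsequent period, with present value 37·δ/(1−δ).
Deviation is unprofitable when 37·δ/(1−δ) ≥ 27, i.e. δ/(1−δ) ≥ 27/37.
Equivalently δ ≥ 27/(27+37) = 27/64.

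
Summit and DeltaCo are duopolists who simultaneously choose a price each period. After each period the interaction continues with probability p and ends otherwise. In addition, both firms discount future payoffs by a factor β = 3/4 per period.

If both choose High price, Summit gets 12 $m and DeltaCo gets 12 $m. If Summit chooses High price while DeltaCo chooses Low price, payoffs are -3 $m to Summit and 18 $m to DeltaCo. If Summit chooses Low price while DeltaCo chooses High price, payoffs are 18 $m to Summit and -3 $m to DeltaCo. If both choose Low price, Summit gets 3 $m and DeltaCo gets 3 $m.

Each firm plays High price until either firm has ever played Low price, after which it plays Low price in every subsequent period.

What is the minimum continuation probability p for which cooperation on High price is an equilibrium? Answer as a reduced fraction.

Expected continuation weight on next period's payoff is β·p = 3/4·p, which plays the role of the discount factor.
Cooperation requires 3/4·p ≥ (18−12)/(18−3) = 2/5, hence p ≥ 8/15.

8/15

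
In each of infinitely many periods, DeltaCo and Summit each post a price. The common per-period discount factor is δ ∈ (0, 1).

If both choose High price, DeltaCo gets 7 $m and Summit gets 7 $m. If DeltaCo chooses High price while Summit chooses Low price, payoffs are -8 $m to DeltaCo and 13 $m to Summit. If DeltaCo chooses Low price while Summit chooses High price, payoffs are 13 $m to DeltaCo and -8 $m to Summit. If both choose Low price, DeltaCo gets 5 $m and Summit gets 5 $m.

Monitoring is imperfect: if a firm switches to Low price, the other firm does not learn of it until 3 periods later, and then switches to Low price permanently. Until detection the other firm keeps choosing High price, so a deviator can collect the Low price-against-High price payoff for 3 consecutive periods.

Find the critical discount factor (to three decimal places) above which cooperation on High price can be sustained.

The best deviation is to choose Low price for all 3 undetected periods, earning 13 each, then 5 forever once detected.
Deviation value: 13(1−δ^3)/(1−δ) + 5δ^3/(1−δ); cooperation value: 7/(1−δ).
IC: 7 ≥ 13(1−δ^3) + 5δ^3 = 13 − 8δ^3.
So δ^3 ≥ 6/8 = 3/4, giving δ ≥ (3/4)^(1/3) ≈ 0.909.

0.909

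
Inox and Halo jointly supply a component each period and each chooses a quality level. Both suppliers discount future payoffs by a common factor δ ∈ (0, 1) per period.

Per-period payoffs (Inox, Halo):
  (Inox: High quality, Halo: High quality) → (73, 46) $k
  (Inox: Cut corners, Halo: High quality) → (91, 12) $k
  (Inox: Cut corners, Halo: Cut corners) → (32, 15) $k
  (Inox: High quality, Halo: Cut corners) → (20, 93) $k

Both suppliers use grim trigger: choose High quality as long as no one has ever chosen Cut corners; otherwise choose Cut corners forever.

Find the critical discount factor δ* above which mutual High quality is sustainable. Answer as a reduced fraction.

47/78

Inox: cooperation gives 73 each period; deviation gives 91 once then 32 forever.
  73/(1−δ) ≥ 91 + 32δ/(1−δ) ⇒ δ ≥ 18/59.
Halo: cooperation gives 46 each period; deviation gives 93 once then 15 forever.
  δ ≥ 47/78.
Both must hold, so the binding constraint is Halo's: δ ≥ 47/78.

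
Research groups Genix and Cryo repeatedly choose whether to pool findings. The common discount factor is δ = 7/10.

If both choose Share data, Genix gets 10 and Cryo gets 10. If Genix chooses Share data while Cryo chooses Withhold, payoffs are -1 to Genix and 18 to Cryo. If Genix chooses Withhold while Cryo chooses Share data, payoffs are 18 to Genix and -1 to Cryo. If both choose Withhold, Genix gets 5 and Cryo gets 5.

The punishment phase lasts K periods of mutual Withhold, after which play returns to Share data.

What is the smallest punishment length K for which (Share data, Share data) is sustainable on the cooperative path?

Need Σ_{k=1}^{K} δ^k ≥ (18−10)/(10−5) = 1.6000 at δ = 7/10.
At K = 3 the sum is 1.5330 < 1.6000; at K = 4 it is 1.7731 ≥ 1.6000.
So the minimum punishment length is K = 4.

4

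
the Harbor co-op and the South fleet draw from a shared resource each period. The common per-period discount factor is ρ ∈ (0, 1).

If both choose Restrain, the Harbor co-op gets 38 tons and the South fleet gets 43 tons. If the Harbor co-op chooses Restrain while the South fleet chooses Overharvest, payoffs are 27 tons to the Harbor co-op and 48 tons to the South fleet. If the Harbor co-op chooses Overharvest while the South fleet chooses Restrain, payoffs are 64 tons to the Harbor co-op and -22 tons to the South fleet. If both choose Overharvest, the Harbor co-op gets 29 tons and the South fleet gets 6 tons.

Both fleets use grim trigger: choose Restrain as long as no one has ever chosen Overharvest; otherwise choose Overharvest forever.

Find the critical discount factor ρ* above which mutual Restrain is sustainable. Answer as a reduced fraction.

26/35

For the Harbor co-op: deviation gain 64−38 = 26, per-period punishment loss 38−29 = 9. IC gives ρ ≥ 26/35.
For the South fleet: gain 5, loss 37 per period, so ρ ≥ 5/42.
The tighter constraint is the Harbor co-op's, so cooperation needs ρ ≥ 26/35.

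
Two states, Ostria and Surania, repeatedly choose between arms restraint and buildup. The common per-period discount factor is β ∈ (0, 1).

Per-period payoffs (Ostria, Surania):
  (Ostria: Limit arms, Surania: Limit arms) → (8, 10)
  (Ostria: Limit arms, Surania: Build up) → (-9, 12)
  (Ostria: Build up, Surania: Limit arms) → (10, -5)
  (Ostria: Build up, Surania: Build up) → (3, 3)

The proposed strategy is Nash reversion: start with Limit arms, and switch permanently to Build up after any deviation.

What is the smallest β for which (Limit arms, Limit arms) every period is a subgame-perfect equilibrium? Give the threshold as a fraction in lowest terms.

For Ostria: deviation gain 10−8 = 2, per-period punishment loss 8−3 = 5. IC gives β ≥ 2/7.
For Surania: gain 2, loss 7 per period, so β ≥ 2/9.
The tighter constraint is Ostria's, so cooperation needs β ≥ 2/7.

2/7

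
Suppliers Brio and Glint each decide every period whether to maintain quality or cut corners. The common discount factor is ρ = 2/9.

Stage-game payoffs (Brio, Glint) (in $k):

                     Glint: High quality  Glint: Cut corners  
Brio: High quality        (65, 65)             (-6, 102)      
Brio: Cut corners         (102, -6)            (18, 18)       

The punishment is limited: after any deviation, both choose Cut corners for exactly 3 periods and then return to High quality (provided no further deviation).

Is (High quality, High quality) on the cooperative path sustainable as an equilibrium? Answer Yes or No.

No

Comparing payoff streams over the 4 periods until play realigns: cooperate → 65(1+ρ+…+ρ^3); deviate → 102 + 18(ρ+…+ρ^3).
Cooperation is sustained iff (65−18)(ρ+…+ρ^3) ≥ 102−65.
ρ+…+ρ^3 = 2/9·(1−(2/9)^3)/(1−2/9) = 0.2826, and (102−65)/(65−18) = 0.7872.
0.2826 < 0.7872, so cooperation is not sustainable.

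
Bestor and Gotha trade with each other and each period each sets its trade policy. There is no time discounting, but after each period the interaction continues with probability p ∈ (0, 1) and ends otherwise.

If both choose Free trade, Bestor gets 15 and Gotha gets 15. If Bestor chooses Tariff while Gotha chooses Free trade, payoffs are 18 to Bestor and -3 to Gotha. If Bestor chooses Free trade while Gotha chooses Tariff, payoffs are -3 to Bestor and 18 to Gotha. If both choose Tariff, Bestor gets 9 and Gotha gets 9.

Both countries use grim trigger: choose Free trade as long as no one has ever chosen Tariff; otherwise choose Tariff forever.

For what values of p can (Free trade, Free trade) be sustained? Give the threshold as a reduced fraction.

With no time discounting, the continuation probability p plays the role of the discount factor.
Grim-trigger IC: 15/(1−p) ≥ 18 + 9p/(1−p) ⇒ p ≥ (18−15)/(18−9) = 1/3.

1/3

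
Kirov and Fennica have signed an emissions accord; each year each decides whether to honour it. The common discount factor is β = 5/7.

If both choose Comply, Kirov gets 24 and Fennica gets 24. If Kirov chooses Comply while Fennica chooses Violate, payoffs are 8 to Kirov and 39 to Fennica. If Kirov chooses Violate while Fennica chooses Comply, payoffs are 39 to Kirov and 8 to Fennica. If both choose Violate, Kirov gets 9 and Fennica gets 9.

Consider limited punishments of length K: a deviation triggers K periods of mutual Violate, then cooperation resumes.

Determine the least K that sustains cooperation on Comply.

Need Σ_{k=1}^{K} β^k ≥ (39−24)/(24−9) = 1.0000 at β = 5/7.
At K = 1 the sum is 0.7143 < 1.0000; at K = 2 it is 1.2245 ≥ 1.0000.
So the minimum punishment length is K = 2.

2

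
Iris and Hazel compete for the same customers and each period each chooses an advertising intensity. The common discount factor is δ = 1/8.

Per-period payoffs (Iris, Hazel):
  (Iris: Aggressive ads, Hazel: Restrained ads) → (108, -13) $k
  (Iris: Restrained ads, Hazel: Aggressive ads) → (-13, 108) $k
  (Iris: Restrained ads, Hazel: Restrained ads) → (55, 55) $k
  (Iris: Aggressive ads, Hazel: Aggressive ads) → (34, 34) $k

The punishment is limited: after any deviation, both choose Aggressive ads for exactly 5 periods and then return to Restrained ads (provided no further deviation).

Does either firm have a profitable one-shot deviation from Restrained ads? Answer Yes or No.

Yes

A one-shot deviation gives 108 now, then 34 for 5 periods, then back to 55.
Gain from deviating: (108−55) today; loss: (55−34) in each of the next 5 periods.
No-deviation condition: (55−34)(δ+…+δ^5) ≥ 108−55, i.e. δ+…+δ^5 ≥ 53/21.
At δ = 1/8: δ+…+δ^5 = 0.1429 < 2.5238.
So cooperation is not sustainable.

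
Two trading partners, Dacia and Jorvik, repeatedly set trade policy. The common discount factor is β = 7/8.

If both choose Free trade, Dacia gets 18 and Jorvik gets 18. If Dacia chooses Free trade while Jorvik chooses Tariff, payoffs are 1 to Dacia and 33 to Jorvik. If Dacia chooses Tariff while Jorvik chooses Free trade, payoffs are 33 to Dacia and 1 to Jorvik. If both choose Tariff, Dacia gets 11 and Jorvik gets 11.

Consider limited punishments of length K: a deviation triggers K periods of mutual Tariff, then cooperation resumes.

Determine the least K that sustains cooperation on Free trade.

3

IC: β(1−β^K)/(1−β) ≥ (33−18)/(18−11) = 15/7.
With β = 7/8: need 1 − β^K ≥ 15/7·(1−7/8)/(7/8), i.e. β^K ≤ 0.6939.
Since (7/8)^2 = 0.7656 and (7/8)^3 = 0.6699, the smallest such K is 3.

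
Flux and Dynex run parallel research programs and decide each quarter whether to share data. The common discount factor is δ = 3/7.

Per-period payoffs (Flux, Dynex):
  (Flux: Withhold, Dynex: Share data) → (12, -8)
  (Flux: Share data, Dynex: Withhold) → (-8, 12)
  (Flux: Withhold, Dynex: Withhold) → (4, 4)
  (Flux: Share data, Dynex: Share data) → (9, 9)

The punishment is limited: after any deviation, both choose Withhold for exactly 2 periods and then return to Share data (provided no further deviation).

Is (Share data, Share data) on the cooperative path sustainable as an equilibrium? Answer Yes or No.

IC: δ+…+δ^2 ≥ (12−9)/(9−4) = 3/5.
At δ = 3/7: partial sum = 0.6122 ≥ 0.6000. Cooperation sustainable.

Yes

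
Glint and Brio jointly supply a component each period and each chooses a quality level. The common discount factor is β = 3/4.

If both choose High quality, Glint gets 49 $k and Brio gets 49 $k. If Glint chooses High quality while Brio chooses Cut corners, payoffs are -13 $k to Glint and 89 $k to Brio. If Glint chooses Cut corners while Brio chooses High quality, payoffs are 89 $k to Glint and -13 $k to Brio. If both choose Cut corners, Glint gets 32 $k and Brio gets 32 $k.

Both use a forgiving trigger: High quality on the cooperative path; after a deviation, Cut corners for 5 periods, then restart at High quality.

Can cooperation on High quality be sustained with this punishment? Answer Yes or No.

No

IC: β+…+β^5 ≥ (89−49)/(49−32) = 40/17.
At β = 3/4: partial sum = 2.2881 < 2.3529. Cooperation not sustainable.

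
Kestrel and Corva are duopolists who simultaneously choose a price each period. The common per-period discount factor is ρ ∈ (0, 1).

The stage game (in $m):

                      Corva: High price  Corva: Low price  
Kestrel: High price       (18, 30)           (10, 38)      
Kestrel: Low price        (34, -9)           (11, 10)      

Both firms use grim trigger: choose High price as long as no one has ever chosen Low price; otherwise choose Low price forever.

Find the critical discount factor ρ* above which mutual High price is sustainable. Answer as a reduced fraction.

Kestrel's threshold: (34−18)/(34−11) = 16/23.
Corva's threshold: (38−30)/(38−10) = 2/7.
16/23 > 2/7, so Kestrel binds and ρ* = 16/23.

16/23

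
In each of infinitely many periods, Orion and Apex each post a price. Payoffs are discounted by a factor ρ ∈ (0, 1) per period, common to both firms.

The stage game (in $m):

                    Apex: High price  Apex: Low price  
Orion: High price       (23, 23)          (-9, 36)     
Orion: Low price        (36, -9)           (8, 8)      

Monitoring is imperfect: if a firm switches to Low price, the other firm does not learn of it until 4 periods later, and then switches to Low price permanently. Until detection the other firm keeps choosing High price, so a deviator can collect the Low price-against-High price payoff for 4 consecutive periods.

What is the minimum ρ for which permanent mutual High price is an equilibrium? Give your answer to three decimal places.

0.825

Deviating for the 4 undetected periods gains 36−23 = 13 per period over cooperation, then loses 23−8 = 15 per period forever once punishment starts.
Gain: 13(1 + ρ + … + ρ^3); loss: 15·ρ^4/(1−ρ).
No profitable deviation ⇔ 13(1−ρ^4) ≤ 15·ρ^4, i.e. ρ^4 ≥ 13/(13+15) = 13/28.
Hence ρ ≥ (13/28)^(1/4) ≈ 0.825.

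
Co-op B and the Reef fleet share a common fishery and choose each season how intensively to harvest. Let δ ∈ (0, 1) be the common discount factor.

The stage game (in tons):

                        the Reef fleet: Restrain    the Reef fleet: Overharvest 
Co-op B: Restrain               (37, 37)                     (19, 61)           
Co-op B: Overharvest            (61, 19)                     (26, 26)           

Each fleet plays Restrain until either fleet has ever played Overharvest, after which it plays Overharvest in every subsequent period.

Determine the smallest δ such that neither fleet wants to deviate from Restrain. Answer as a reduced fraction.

Cooperation forever yields 37 each period: 37/(1−δ).
Deviating yields 61 once, then 26 forever: 61 + 26δ/(1−δ).
No profitable deviation requires 37/(1−δ) ≥ 61 + 26δ/(1−δ).
Multiplying by (1−δ): 37 ≥ 61(1−δ) + 26δ = 61 − 35δ.
So 35δ ≥ 24, i.e. δ ≥ 24/35.

24/35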